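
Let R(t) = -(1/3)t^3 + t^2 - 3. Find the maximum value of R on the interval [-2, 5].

11/3

The derivative is -t^2 + 2t, which vanishes at t = 0 and t = 2.
Compare values at every candidate in [-2, 5]: R(-2) = 11/3; R(0) = -3; R(2) = -5/3; R(5) = -59/3.
Hence the absolute maximum is 11/3 at t = -2.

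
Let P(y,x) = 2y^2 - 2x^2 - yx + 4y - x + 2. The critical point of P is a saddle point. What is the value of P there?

0

∂P/∂y = 4y - x + 4 = 0 and ∂P/∂x = -y - 4x - 1 = 0, so (y, x) = (-1, 0).
The Hessian has P_{yy} = 4, P_{xx} = -4, P_{yx} = -1, giving D = -17 < 0, so the point is a saddle point.
P(-1, 0) = 0.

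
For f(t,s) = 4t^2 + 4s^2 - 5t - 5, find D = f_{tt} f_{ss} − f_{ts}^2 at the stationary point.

∂f/∂t = 8t - 5 = 0 and ∂f/∂s = 8s = 0, so (t, s) = (5/8, 0).
The Hessian has f_{tt} = 8, f_{ss} = 8, f_{ts} = 0, giving D = 64 > 0 with f_{tt} > 0, so the point is a local minimum.
D = (8)·(8) − (0)^2 = 64.

64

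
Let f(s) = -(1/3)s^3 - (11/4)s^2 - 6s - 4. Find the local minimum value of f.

-8/3

Critical points: f'(s) = -s^2 - (11/2)s - 6 vanishes at s = -4, -3/2.
Second-derivative test with f''(s) = -2s - 11/2: f''(-4) = 5/2 > 0 ⇒ local minimum; f''(-3/2) = -5/2 < 0 ⇒ local maximum.
So the local minimum value is f(-4) = -8/3.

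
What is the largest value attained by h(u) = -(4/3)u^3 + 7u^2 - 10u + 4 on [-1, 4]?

67/3

Differentiating, h'(u) = -4u^2 + 14u - 10; which vanishes at u = 1 and u = 5/2.
Evaluating at the critical points and endpoints: h(-1) = 67/3,  h(1) = -1/3,  h(5/2) = 23/12,  h(4) = -28/3.
Hence the absolute maximum is 67/3 at u = -1.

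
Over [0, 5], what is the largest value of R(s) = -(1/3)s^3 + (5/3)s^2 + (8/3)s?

16

R'(s) = -s^2 + (10/3)s + 8/3, whose only zero in [0, 5] is s = 4.
Candidates: R(0) = 0,  R(4) = 16,  R(5) = 40/3.
So the maximum is R(4) = 16.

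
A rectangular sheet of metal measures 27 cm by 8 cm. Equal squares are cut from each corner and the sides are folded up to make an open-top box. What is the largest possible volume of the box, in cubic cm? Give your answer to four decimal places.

185.3709

With cut size x, the volume is V(x) = x(27 − 2x)(8 − 2x) for 0 < x < 4.
V'(x) = 12x^2 − 140x + 216. Setting V'(x) = 0 gives x ≈ 1.8299 (the root in (0, 4)).
V''(x) = 24x − 140 is negative there, so this is the maximum; V ≈ 185.3709.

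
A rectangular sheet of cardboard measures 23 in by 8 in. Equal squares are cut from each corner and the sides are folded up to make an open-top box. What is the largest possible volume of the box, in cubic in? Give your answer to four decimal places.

With cut size x, the volume is V(x) = x(23 − 2x)(8 − 2x) for 0 < x < 4.
V'(x) = 12x^2 − 124x + 184. Setting V'(x) = 0 gives x ≈ 1.7960 (the root in (0, 4)).
V''(x) = 24x − 124 is negative there, so this is the maximum; V ≈ 153.6486.

153.6486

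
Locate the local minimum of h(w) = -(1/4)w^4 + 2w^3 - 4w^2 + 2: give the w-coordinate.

h'(w) = -w^3 + 6w^2 - 8w. Setting h'(w) = 0 gives w ∈ {0, 2, 4}.
Second-derivative test with h''(w) = -3w^2 + 12w - 8: h''(0) = -8 < 0 ⇒ local maximum; h''(2) = 4 > 0 ⇒ local minimum; h''(4) = -8 < 0 ⇒ local maximum.
Thus h has its local minimum at w = 2, with value -2.

2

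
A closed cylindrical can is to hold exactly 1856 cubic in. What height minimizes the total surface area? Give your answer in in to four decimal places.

13.3197

With radius r and height h, πr²h = 1856 so h = 1856/(πr²), and S(r) = 2πr² + 2πrh = 2πr² + 2·1856/r.
S'(r) = 4πr − 2·1856/r² = 0 ⇒ r³ = 1856/(2π), so r ≈ 6.6599 and h = 2r ≈ 13.3197.
S''(r) = 4π + 4·1856/r³ > 0, so this is the minimum; S ≈ 836.0518.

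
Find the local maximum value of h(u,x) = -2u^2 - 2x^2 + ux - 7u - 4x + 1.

173/15

∂h/∂u = -4u + x - 7 = 0 and ∂h/∂x = u - 4x - 4 = 0, so (u, x) = (-32/15, -23/15).
The Hessian has h_{uu} = -4, h_{xx} = -4, h_{ux} = 1, giving D = 15 > 0 with h_{uu} < 0, so the point is a local maximum.
h(-32/15, -23/15) = 173/15.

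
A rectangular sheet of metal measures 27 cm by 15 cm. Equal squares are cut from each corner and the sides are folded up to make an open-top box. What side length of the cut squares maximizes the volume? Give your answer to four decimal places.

3.0949

With cut size x, the volume is V(x) = x(27 − 2x)(15 − 2x) for 0 < x < 7.5.
V'(x) = 12x^2 − 168x + 405. Setting V'(x) = 0 gives x ≈ 3.0949 (the root in (0, 7.5)).
V''(x) = 24x − 168 is negative there, so this is the maximum; V ≈ 567.4252.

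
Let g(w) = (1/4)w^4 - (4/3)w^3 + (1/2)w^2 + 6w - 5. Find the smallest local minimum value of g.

g'(w) = w^3 - 4w^2 + w + 6. Setting g'(w) = 0 gives w ∈ {-1, 2, 3}.
Since g''(w) = 3w^2 - 8w + 1, we get g''(-1) = 12 > 0 ⇒ local minimum; g''(2) = -3 < 0 ⇒ local maximum; g''(3) = 4 > 0 ⇒ local minimum.
Thus g has its smallest local minimum at w = -1, with value -107/12.

-107/12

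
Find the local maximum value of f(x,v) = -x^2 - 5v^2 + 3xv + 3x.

∂f/∂x = -2x + 3v + 3 = 0 and ∂f/∂v = 3x - 10v = 0, so (x, v) = (30/11, 9/11).
The Hessian has f_{xx} = -2, f_{vv} = -10, f_{xv} = 3, giving D = 11 > 0 with f_{xx} < 0, so the point is a local maximum.
f(30/11, 9/11) = 45/11.

45/11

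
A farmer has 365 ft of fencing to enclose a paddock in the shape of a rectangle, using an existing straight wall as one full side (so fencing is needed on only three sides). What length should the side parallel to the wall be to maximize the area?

365/2

Let the sides perpendicular to the wall have length x and the parallel side y, so 2x + y = 365 and the area is A = xy = x(365 − 2x).
A'(x) = 365 − 4x = 0 gives x = 365/4, and A''(x) = −4 < 0 confirms a maximum.
Then y = 365 − 2·365/4 = 365/2 and A = 133225/8.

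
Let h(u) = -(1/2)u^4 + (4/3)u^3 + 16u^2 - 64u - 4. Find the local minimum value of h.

-196/3

h'(u) = -2u^3 + 4u^2 + 32u - 64. Setting h'(u) = 0 gives u ∈ {-4, 2, 4}.
Second-derivative test with h''(u) = -6u^2 + 8u + 32: h''(-4) = -96 < 0 ⇒ local maximum; h''(2) = 24 > 0 ⇒ local minimum; h''(4) = -32 < 0 ⇒ local maximum.
Thus h has its local minimum at u = 2, with value -196/3.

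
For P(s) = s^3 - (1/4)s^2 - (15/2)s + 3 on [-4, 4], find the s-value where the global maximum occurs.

4

Differentiating, P'(s) = 3s^2 - (1/2)s - 15/2; which vanishes at s = -3/2 and s = 5/3.
Candidates: P(-4) = -35; P(-3/2) = 165/16; P(5/3) = -601/108; P(4) = 33.
So the maximum is P(4) = 33.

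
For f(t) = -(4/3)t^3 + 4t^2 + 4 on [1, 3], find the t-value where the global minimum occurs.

3

Differentiating, f'(t) = -4t^2 + 8t; whose only zero in [1, 3] is t = 2.
Evaluating at the critical points and endpoints: f(1) = 20/3; f(2) = 28/3; f(3) = 4.
The minimum over the interval is 4, attained at t = 3.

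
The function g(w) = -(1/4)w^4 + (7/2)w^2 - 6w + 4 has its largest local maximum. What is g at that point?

133/4

g'(w) = -w^3 + 7w - 6. Setting g'(w) = 0 gives w ∈ {-3, 1, 2}.
g''(w) = -3w^2 + 7. g''(-3) = -20 < 0 ⇒ local maximum; g''(1) = 4 > 0 ⇒ local minimum; g''(2) = -5 < 0 ⇒ local maximum.
Thus g has its largest local maximum at w = -3, with value 133/4.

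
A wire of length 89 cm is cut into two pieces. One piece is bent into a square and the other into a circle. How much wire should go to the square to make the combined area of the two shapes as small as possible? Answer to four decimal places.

49.8488

Let x be the length used for the square. Square side x/4; circle radius (89−x)/(2π).
A(x) = (x/4)² + π·((89−x)/(2π))² = x²/16 + (89−x)²/(4π) for 0 ≤ x ≤ 89. A'(x) = x/8 − (89−x)/(2π) = 0 gives x = 4·89/(π+4) ≈ 49.8488.
A'' = 1/8 + 1/(2π) > 0, so this gives the minimum combined area; x ≈ 49.8488 cm to the square.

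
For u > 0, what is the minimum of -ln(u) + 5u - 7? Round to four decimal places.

-4.3906

h'(u) = -1/u + 5 = 0 gives u = 1/5.
h''(u) = 1/u², which is positive for u > 0, so this is a local minimum.
h(1/5) = -1·ln(1/5) + 1 - 7 ≈ -4.3906.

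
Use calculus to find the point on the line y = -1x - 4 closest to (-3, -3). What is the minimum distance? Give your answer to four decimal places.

1.4142

Minimize D(x)^2 = (x + 3)^2 + (-x - 1)^2.
d/dx[D^2] = 2(x + 3) + 2·(-1)·(-x - 1) = 0 ⇒ x = -2.
Then y = -2 and the distance is √(2) ≈ 1.4142.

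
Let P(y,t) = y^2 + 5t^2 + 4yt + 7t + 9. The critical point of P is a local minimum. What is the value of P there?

∂P/∂y = 2y + 4t = 0 and ∂P/∂t = 4y + 10t + 7 = 0, so (y, t) = (7, -7/2).
The Hessian has P_{yy} = 2, P_{tt} = 10, P_{yt} = 4, giving D = 4 > 0 with P_{yy} > 0, so the point is a local minimum.
P(7, -7/2) = -13/4.

-13/4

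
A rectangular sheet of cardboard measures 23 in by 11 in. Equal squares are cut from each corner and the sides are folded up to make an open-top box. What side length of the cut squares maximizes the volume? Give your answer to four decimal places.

With cut size x, the volume is V(x) = x(23 − 2x)(11 − 2x) for 0 < x < 5.5.
V'(x) = 12x^2 − 136x + 253. Setting V'(x) = 0 gives x ≈ 2.3459 (the root in (0, 5.5)).
V''(x) = 24x − 136 is negative there, so this is the maximum; V ≈ 270.9322.

2.3459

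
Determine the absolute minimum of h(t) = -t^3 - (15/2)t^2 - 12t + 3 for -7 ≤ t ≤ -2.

Differentiating, h'(t) = -3t^2 - 15t - 12; whose only zero in [-7, -2] is t = -4.
Candidates: h(-7) = 125/2; h(-4) = -5; h(-2) = 5.
Hence the absolute minimum is -5 at t = -4.

-5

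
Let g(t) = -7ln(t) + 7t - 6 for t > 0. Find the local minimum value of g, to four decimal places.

1.0000

g'(t) = -7/t + 7 = 0 gives t = 1.
g''(t) = 7/t², which is positive for t > 0, so this is a local minimum.
g(1) = -7·ln(1) + 7 - 6 ≈ 1.0000.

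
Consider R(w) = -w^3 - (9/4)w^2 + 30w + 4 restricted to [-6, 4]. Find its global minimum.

-88

R'(w) = -3w^2 - (9/2)w + 30, which vanishes at w = -4 and w = 5/2.
Candidates: R(-6) = -41,  R(-4) = -88,  R(5/2) = 789/16,  R(4) = 24.
Hence the absolute minimum is -88 at w = -4.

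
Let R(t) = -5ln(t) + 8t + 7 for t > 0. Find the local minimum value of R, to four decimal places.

R'(t) = -5/t + 8 = 0 gives t = 5/8.
R''(t) = 5/t², which is positive for t > 0, so this is a local minimum.
R(5/8) = -5·ln(5/8) + 5 + 7 ≈ 14.3500.

14.3500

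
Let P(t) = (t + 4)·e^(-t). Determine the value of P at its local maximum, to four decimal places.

P'(t) = 1·e^(-t) + (t + 4)·(-1)·e^(-t) = (-t - 3)·e^(-t). Since e^(-t) > 0, the only critical point is t = -3.
P''(-3) has the same sign as -1 < 0, so this is a local maximum.
P(-3) = (1)·e^(3) ≈ 20.0855.

20.0855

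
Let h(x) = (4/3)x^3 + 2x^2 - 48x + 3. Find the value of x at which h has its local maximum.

h'(x) = 4x^2 + 4x - 48. Setting h'(x) = 0 gives x ∈ {-4, 3}.
h''(x) = 8x + 4. h''(-4) = -28 < 0 ⇒ local maximum; h''(3) = 28 > 0 ⇒ local minimum.
The local maximum is h(-4) = 425/3.

-4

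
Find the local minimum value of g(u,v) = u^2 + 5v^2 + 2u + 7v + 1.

∂g/∂u = 2u + 2 = 0 and ∂g/∂v = 10v + 7 = 0, so (u, v) = (-1, -7/10).
The Hessian has g_{uu} = 2, g_{vv} = 10, g_{uv} = 0, giving D = 20 > 0 with g_{uu} > 0, so the point is a local minimum.
g(-1, -7/10) = -49/20.

-49/20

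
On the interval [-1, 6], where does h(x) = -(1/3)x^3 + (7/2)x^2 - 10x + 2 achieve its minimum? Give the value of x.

Differentiating, h'(x) = -x^2 + 7x - 10; which vanishes at x = 2 and x = 5.
Candidates: h(-1) = 95/6; h(2) = -20/3; h(5) = -13/6; h(6) = -4.
Hence the absolute minimum is -20/3 at x = 2.

2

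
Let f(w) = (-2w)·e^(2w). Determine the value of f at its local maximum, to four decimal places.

f'(w) = (-2)·e^(2w) + (-2w)·2·e^(2w) = (-4w - 2)·e^(2w). Since e^(2w) > 0, the only critical point is w = -1/2.
f''(-1/2) has the same sign as -4 < 0, so this is a local maximum.
f(-1/2) = (1)·e^(-1) ≈ 0.3679.

0.3679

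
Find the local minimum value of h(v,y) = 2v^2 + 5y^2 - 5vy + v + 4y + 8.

21/5

∂h/∂v = 4v - 5y + 1 = 0 and ∂h/∂y = -5v + 10y + 4 = 0, so (v, y) = (-2, -7/5).
The Hessian has h_{vv} = 4, h_{yy} = 10, h_{vy} = -5, giving D = 15 > 0 with h_{vv} > 0, so the point is a local minimum.
h(-2, -7/5) = 21/5.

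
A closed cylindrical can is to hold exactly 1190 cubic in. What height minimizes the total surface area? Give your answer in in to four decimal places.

11.4856

With radius r and height h, πr²h = 1190 so h = 1190/(πr²), and S(r) = 2πr² + 2πrh = 2πr² + 2·1190/r.
S'(r) = 4πr − 2·1190/r² = 0 ⇒ r³ = 1190/(2π), so r ≈ 5.7428 and h = 2r ≈ 11.4856.
S''(r) = 4π + 4·1190/r³ > 0, so this is the minimum; S ≈ 621.6499.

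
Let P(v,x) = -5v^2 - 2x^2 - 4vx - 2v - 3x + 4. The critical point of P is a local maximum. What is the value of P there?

∂P/∂v = -10v - 4x - 2 = 0 and ∂P/∂x = -4v - 4x - 3 = 0, so (v, x) = (1/6, -11/12).
The Hessian has P_{vv} = -10, P_{xx} = -4, P_{vx} = -4, giving D = 24 > 0 with P_{vv} < 0, so the point is a local maximum.
P(1/6, -11/12) = 125/24.

125/24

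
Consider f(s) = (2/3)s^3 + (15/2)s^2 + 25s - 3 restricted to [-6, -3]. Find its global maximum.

-143/6

Differentiating, f'(s) = 2s^2 + 15s + 25; whose only zero in [-6, -3] is s = -5.
Compare values at every candidate in [-6, -3]: f(-6) = -27,  f(-5) = -143/6,  f(-3) = -57/2.
Hence the absolute maximum is -143/6 at s = -5.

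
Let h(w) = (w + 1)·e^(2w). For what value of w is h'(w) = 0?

Differentiating with the product rule gives h'(w) = (2w + 3)·e^(2w). Since e^(2w) > 0, the only critical point is w = -3/2.
h''(-3/2) has the same sign as 2 > 0, so this is a local minimum.
h(-3/2) = (-1/2)·e^(-3) ≈ -0.0249.

-3/2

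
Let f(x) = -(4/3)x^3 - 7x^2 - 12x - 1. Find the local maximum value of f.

f'(x) = -4x^2 - 14x - 12. Setting f'(x) = 0 gives x ∈ {-2, -3/2}.
Second-derivative test with f''(x) = -8x - 14: f''(-2) = 2 > 0 ⇒ local minimum; f''(-3/2) = -2 < 0 ⇒ local maximum.
So the local maximum value is f(-3/2) = 23/4.

23/4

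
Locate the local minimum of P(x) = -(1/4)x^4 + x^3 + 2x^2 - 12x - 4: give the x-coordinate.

P'(x) = -x^3 + 3x^2 + 4x - 12. Setting P'(x) = 0 gives x ∈ {-2, 2, 3}.
Second-derivative test with P''(x) = -3x^2 + 6x + 4: P''(-2) = -20 < 0 ⇒ local maximum; P''(2) = 4 > 0 ⇒ local minimum; P''(3) = -5 < 0 ⇒ local maximum.
So the local minimum value is P(2) = -16.

2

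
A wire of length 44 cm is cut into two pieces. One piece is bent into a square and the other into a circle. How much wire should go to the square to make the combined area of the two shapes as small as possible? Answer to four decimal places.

Let x be the length used for the square. Square side x/4; circle radius (44−x)/(2π).
A(x) = (x/4)² + π·((44−x)/(2π))² = x²/16 + (44−x)²/(4π) for 0 ≤ x ≤ 44. A'(x) = x/8 − (44−x)/(2π) = 0 gives x = 4·44/(π+4) ≈ 24.6444.
A'' = 1/8 + 1/(2π) > 0, so this gives the minimum combined area; x ≈ 24.6444 cm to the square.

24.6444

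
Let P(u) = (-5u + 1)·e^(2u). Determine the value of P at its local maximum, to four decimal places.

1.3720

Differentiating with the product rule gives P'(u) = (-10u - 3)·e^(2u). Since e^(2u) > 0, the only critical point is u = -3/10.
P''(-3/10) has the same sign as -10 < 0, so this is a local maximum.
P(-3/10) = (5/2)·e^(-3/5) ≈ 1.3720.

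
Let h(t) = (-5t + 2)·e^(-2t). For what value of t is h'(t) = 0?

h'(t) = (-5)·e^(-2t) + (-5t + 2)·(-2)·e^(-2t) = (10t - 9)·e^(-2t). Since e^(-2t) > 0, the only critical point is t = 9/10.
h''(9/10) has the same sign as 10 > 0, so this is a local minimum.
h(9/10) = (-5/2)·e^(-9/5) ≈ -0.4132.

9/10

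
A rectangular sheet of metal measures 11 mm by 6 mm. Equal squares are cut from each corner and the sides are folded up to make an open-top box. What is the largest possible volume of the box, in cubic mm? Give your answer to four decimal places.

With cut size x, the volume is V(x) = x(11 − 2x)(6 − 2x) for 0 < x < 3.
V'(x) = 12x^2 − 68x + 66. Setting V'(x) = 0 gives x ≈ 1.2434 (the root in (0, 3)).
V''(x) = 24x − 68 is negative there, so this is the maximum; V ≈ 37.1883.

37.1883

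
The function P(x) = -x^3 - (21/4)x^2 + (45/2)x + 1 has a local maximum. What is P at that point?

313/16

Critical points: P'(x) = -3x^2 - (21/2)x + 45/2 vanishes at x = -5, 3/2.
P''(x) = -6x - 21/2. P''(-5) = 39/2 > 0 ⇒ local minimum; P''(3/2) = -39/2 < 0 ⇒ local maximum.
So the local maximum value is P(3/2) = 313/16.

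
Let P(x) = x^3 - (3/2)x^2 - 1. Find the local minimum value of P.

-3/2

Critical points: P'(x) = 3x^2 - 3x vanishes at x = 0, 1.
Second-derivative test with P''(x) = 6x - 3: P''(0) = -3 < 0 ⇒ local maximum; P''(1) = 3 > 0 ⇒ local minimum.
The local minimum is P(1) = -3/2.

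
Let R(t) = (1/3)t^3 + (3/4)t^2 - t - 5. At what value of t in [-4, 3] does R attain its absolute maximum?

R'(t) = t^2 + (3/2)t - 1, which vanishes at t = -2 and t = 1/2.
Evaluating at the critical points and endpoints: R(-4) = -31/3,  R(-2) = -8/3,  R(1/2) = -253/48,  R(3) = 31/4.
So the maximum is R(3) = 31/4.

3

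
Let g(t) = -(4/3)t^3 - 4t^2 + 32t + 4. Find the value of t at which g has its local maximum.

2

g'(t) = -4t^2 - 8t + 32 = 0 at t = -4, 2.
g''(t) = -8t - 8. g''(-4) = 24 > 0 ⇒ local minimum; g''(2) = -24 < 0 ⇒ local maximum.
Thus g has its local maximum at t = 2, with value 124/3.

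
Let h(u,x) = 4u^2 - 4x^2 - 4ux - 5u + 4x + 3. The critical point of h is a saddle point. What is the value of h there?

∂h/∂u = 8u - 4x - 5 = 0 and ∂h/∂x = -4u - 8x + 4 = 0, so (u, x) = (7/10, 3/20).
The Hessian has h_{uu} = 8, h_{xx} = -8, h_{ux} = -4, giving D = -80 < 0, so the point is a saddle point.
h(7/10, 3/20) = 31/20.

31/20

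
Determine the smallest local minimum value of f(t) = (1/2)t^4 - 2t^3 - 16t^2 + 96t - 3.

f'(t) = 2t^3 - 6t^2 - 32t + 96 = 0 at t = -4, 3, 4.
f''(t) = 6t^2 - 12t - 32. f''(-4) = 112 > 0 ⇒ local minimum; f''(3) = -14 < 0 ⇒ local maximum; f''(4) = 16 > 0 ⇒ local minimum.
The smallest local minimum is f(-4) = -387.

-387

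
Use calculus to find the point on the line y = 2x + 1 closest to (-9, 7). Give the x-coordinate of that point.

3/5

Minimize D(x)^2 = (x + 9)^2 + (2x - 6)^2.
d/dx[D^2] = 2(x + 9) + 2·2·(2x - 6) = 0 ⇒ x = 3/5.
Then y = 11/5 and the distance is √(576/5) ≈ 10.7331.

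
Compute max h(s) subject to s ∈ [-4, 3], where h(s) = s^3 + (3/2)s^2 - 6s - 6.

h'(s) = 3s^2 + 3s - 6, which vanishes at s = -2 and s = 1.
Compare values at every candidate in [-4, 3]: h(-4) = -22, h(-2) = 4, h(1) = -19/2, h(3) = 33/2.
So the maximum is h(3) = 33/2.

33/2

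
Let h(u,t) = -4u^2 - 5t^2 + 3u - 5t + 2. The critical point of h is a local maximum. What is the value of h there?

∂h/∂u = -8u + 3 = 0 and ∂h/∂t = -10t - 5 = 0, so (u, t) = (3/8, -1/2).
The Hessian has h_{uu} = -8, h_{tt} = -10, h_{ut} = 0, giving D = 80 > 0 with h_{uu} < 0, so the point is a local maximum.
h(3/8, -1/2) = 61/16.

61/16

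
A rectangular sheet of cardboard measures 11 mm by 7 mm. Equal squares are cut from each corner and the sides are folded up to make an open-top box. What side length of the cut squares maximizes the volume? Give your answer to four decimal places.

1.3927

With cut size x, the volume is V(x) = x(11 − 2x)(7 − 2x) for 0 < x < 3.5.
V'(x) = 12x^2 − 72x + 77. Setting V'(x) = 0 gives x ≈ 1.3927 (the root in (0, 3.5)).
V''(x) = 24x − 72 is negative there, so this is the maximum; V ≈ 48.2170.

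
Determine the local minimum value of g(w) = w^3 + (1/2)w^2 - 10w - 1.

-629/54

Critical points: g'(w) = 3w^2 + w - 10 vanishes at w = -2, 5/3.
g''(w) = 6w + 1. g''(-2) = -11 < 0 ⇒ local maximum; g''(5/3) = 11 > 0 ⇒ local minimum.
So the local minimum value is g(5/3) = -629/54.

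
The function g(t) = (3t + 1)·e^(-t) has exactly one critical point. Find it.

2/3

Differentiating with the product rule gives g'(t) = (-3t + 2)·e^(-t). Since e^(-t) > 0, the only critical point is t = 2/3.
g''(2/3) has the same sign as -3 < 0, so this is a local maximum.
g(2/3) = (3)·e^(-2/3) ≈ 1.5403.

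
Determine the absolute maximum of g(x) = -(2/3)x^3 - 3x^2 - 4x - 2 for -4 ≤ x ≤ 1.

The derivative is -2x^2 - 6x - 4, which vanishes at x = -2 and x = -1.
Compare values at every candidate in [-4, 1]: g(-4) = 26/3; g(-2) = -2/3; g(-1) = -1/3; g(1) = -29/3.
So the maximum is g(-4) = 26/3.

26/3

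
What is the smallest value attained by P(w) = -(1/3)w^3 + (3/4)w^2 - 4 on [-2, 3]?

-25/4

P'(w) = -w^2 + (3/2)w, which vanishes at w = 0 and w = 3/2.
Candidates: P(-2) = 5/3; P(0) = -4; P(3/2) = -55/16; P(3) = -25/4.
So the minimum is P(3) = -25/4.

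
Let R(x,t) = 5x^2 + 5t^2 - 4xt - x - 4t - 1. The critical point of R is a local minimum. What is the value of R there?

-185/84

∂R/∂x = 10x - 4t - 1 = 0 and ∂R/∂t = -4x + 10t - 4 = 0, so (x, t) = (13/42, 11/21).
The Hessian has R_{xx} = 10, R_{tt} = 10, R_{xt} = -4, giving D = 84 > 0 with R_{xx} > 0, so the point is a local minimum.
R(13/42, 11/21) = -185/84.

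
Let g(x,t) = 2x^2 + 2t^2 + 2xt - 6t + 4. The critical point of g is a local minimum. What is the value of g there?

∂g/∂x = 4x + 2t = 0 and ∂g/∂t = 2x + 4t - 6 = 0, so (x, t) = (-1, 2).
The Hessian has g_{xx} = 4, g_{tt} = 4, g_{xt} = 2, giving D = 12 > 0 with g_{xx} > 0, so the point is a local minimum.
g(-1, 2) = -2.

-2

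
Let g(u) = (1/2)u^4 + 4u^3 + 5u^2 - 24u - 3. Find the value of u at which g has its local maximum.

g'(u) = 2u^3 + 12u^2 + 10u - 24 = 0 at u = -4, -3, 1.
Second-derivative test with g''(u) = 6u^2 + 24u + 10: g''(-4) = 10 > 0 ⇒ local minimum; g''(-3) = -8 < 0 ⇒ local maximum; g''(1) = 40 > 0 ⇒ local minimum.
Thus g has its local maximum at u = -3, with value 93/2.

-3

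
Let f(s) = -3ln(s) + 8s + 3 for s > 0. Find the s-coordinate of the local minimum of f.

f'(s) = -3/s + 8 = 0 gives s = 3/8.
f''(s) = 3/s², which is positive for s > 0, so this is a local minimum.
f(3/8) = -3·ln(3/8) + 3 + 3 ≈ 8.9425.

3/8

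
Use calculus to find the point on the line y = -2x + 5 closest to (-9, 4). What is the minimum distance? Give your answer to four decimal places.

8.4971

Minimize D(x)^2 = (x + 9)^2 + (-2x + 1)^2.
d/dx[D^2] = 2(x + 9) + 2·(-2)·(-2x + 1) = 0 ⇒ x = -7/5.
Then y = 39/5 and the distance is √(361/5) ≈ 8.4971.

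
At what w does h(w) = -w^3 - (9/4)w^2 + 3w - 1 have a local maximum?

1/2

Critical points: h'(w) = -3w^2 - (9/2)w + 3 vanishes at w = -2, 1/2.
Second-derivative test with h''(w) = -6w - 9/2: h''(-2) = 15/2 > 0 ⇒ local minimum; h''(1/2) = -15/2 < 0 ⇒ local maximum.
So the local maximum value is h(1/2) = -3/16.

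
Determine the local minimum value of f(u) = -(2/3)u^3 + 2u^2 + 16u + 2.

-50/3

f'(u) = -2u^2 + 4u + 16 = 0 at u = -2, 4.
Second-derivative test with f''(u) = -4u + 4: f''(-2) = 12 > 0 ⇒ local minimum; f''(4) = -12 < 0 ⇒ local maximum.
So the local minimum value is f(-2) = -50/3.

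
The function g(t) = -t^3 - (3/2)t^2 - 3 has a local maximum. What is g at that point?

g'(t) = -3t^2 - 3t = 0 at t = -1, 0.
g''(t) = -6t - 3. g''(-1) = 3 > 0 ⇒ local minimum; g''(0) = -3 < 0 ⇒ local maximum.
The local maximum is g(0) = -3.

-3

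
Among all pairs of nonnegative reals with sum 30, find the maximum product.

225

With x + y = 30, the product is P(x) = x(30 − x).
P'(x) = 30 − 2x = 0 gives x = 15; P'' = −2 < 0, so this is the maximum.
P = 15·15 = 225.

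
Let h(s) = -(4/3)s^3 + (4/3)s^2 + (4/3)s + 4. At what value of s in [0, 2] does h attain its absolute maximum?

Differentiating, h'(s) = -4s^2 + (8/3)s + 4/3; whose only zero in [0, 2] is s = 1.
Candidates: h(0) = 4,  h(1) = 16/3,  h(2) = 4/3.
So the maximum is h(1) = 16/3.

1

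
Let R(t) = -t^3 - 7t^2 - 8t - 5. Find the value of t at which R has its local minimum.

-4

R'(t) = -3t^2 - 14t - 8. Setting R'(t) = 0 gives t ∈ {-4, -2/3}.
Since R''(t) = -6t - 14, we get R''(-4) = 10 > 0 ⇒ local minimum; R''(-2/3) = -10 < 0 ⇒ local maximum.
Thus R has its local minimum at t = -4, with value -21.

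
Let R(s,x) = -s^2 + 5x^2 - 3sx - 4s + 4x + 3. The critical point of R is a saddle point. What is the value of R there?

∂R/∂s = -2s - 3x - 4 = 0 and ∂R/∂x = -3s + 10x + 4 = 0, so (s, x) = (-28/29, -20/29).
The Hessian has R_{ss} = -2, R_{xx} = 10, R_{sx} = -3, giving D = -29 < 0, so the point is a saddle point.
R(-28/29, -20/29) = 103/29.

103/29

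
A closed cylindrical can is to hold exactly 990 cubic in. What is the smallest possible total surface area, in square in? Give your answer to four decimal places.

549.8843

With radius r and height h, πr²h = 990 so h = 990/(πr²), and S(r) = 2πr² + 2πrh = 2πr² + 2·990/r.
S'(r) = 4πr − 2·990/r² = 0 ⇒ r³ = 990/(2π), so r ≈ 5.4011 and h = 2r ≈ 10.8023.
S''(r) = 4π + 4·990/r³ > 0, so this is the minimum; S ≈ 549.8843.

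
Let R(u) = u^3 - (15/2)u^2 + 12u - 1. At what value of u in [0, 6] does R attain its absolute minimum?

4

The derivative is 3u^2 - 15u + 12, which vanishes at u = 1 and u = 4.
Evaluating at the critical points and endpoints: R(0) = -1, R(1) = 9/2, R(4) = -9, R(6) = 17.
The minimum over the interval is -9, attained at u = 4.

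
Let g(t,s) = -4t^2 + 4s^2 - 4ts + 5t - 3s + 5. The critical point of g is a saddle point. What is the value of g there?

∂g/∂t = -8t - 4s + 5 = 0 and ∂g/∂s = -4t + 8s - 3 = 0, so (t, s) = (7/20, 11/20).
The Hessian has g_{tt} = -8, g_{ss} = 8, g_{ts} = -4, giving D = -80 < 0, so the point is a saddle point.
g(7/20, 11/20) = 101/20.

101/20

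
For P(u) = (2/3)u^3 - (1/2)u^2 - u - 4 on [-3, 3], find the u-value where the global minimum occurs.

Differentiating, P'(u) = 2u^2 - u - 1; which vanishes at u = -1/2 and u = 1.
Evaluating at the critical points and endpoints: P(-3) = -47/2,  P(-1/2) = -89/24,  P(1) = -29/6,  P(3) = 13/2.
Hence the absolute minimum is -47/2 at u = -3.

-3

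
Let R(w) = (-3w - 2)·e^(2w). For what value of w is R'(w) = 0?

R'(w) = (-3)·e^(2w) + (-3w - 2)·2·e^(2w) = (-6w - 7)·e^(2w). Since e^(2w) > 0, the only critical point is w = -7/6.
R''(-7/6) has the same sign as -6 < 0, so this is a local maximum.
R(-7/6) = (3/2)·e^(-7/3) ≈ 0.1455.

-7/6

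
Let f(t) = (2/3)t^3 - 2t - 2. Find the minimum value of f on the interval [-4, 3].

The derivative is 2t^2 - 2, which vanishes at t = -1 and t = 1.
Compare values at every candidate in [-4, 3]: f(-4) = -110/3, f(-1) = -2/3, f(1) = -10/3, f(3) = 10.
So the minimum is f(-4) = -110/3.

-110/3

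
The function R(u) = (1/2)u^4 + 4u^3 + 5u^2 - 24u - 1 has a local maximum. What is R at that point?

97/2

Critical points: R'(u) = 2u^3 + 12u^2 + 10u - 24 vanishes at u = -4, -3, 1.
Since R''(u) = 6u^2 + 24u + 10, we get R''(-4) = 10 > 0 ⇒ local minimum; R''(-3) = -8 < 0 ⇒ local maximum; R''(1) = 40 > 0 ⇒ local minimum.
The local maximum is R(-3) = 97/2.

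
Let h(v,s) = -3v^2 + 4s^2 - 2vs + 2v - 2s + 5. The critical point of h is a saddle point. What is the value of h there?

∂h/∂v = -6v - 2s + 2 = 0 and ∂h/∂s = -2v + 8s - 2 = 0, so (v, s) = (3/13, 4/13).
The Hessian has h_{vv} = -6, h_{ss} = 8, h_{vs} = -2, giving D = -52 < 0, so the point is a saddle point.
h(3/13, 4/13) = 64/13.

64/13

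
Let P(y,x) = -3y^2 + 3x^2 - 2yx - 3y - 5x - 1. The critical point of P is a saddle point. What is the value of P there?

∂P/∂y = -6y - 2x - 3 = 0 and ∂P/∂x = -2y + 6x - 5 = 0, so (y, x) = (-7/10, 3/5).
The Hessian has P_{yy} = -6, P_{xx} = 6, P_{yx} = -2, giving D = -40 < 0, so the point is a saddle point.
P(-7/10, 3/5) = -29/20.

-29/20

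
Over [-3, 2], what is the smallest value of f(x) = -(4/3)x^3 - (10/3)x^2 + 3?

The derivative is -4x^2 - (20/3)x, which vanishes at x = -5/3 and x = 0.
Compare values at every candidate in [-3, 2]: f(-3) = 9; f(-5/3) = -7/81; f(0) = 3; f(2) = -21.
The minimum over the interval is -21, attained at x = 2.

-21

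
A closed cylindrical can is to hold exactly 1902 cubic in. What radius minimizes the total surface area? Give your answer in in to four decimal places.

With radius r and height h, πr²h = 1902 so h = 1902/(πr²), and S(r) = 2πr² + 2πrh = 2πr² + 2·1902/r.
S'(r) = 4πr − 2·1902/r² = 0 ⇒ r³ = 1902/(2π), so r ≈ 6.7144 and h = 2r ≈ 13.4289.
S''(r) = 4π + 4·1902/r³ > 0, so this is the minimum; S ≈ 849.8094.

6.7144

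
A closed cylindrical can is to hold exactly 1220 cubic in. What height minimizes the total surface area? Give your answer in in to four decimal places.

11.5813

With radius r and height h, πr²h = 1220 so h = 1220/(πr²), and S(r) = 2πr² + 2πrh = 2πr² + 2·1220/r.
S'(r) = 4πr − 2·1220/r² = 0 ⇒ r³ = 1220/(2π), so r ≈ 5.7906 and h = 2r ≈ 11.5813.
S''(r) = 4π + 4·1220/r³ > 0, so this is the minimum; S ≈ 632.0544.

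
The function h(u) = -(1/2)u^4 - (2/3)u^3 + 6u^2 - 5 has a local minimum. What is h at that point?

h'(u) = -2u^3 - 2u^2 + 12u. Setting h'(u) = 0 gives u ∈ {-3, 0, 2}.
Since h''(u) = -6u^2 - 4u + 12, we get h''(-3) = -30 < 0 ⇒ local maximum; h''(0) = 12 > 0 ⇒ local minimum; h''(2) = -20 < 0 ⇒ local maximum.
The local minimum is h(0) = -5.

-5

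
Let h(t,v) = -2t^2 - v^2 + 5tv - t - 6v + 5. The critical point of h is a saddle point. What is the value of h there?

-18/17

∂h/∂t = -4t + 5v - 1 = 0 and ∂h/∂v = 5t - 2v - 6 = 0, so (t, v) = (32/17, 29/17).
The Hessian has h_{tt} = -4, h_{vv} = -2, h_{tv} = 5, giving D = -17 < 0, so the point is a saddle point.
h(32/17, 29/17) = -18/17.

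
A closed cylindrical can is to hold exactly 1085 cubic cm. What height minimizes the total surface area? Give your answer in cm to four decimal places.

11.1373

With radius r and height h, πr²h = 1085 so h = 1085/(πr²), and S(r) = 2πr² + 2πrh = 2πr² + 2·1085/r.
S'(r) = 4πr − 2·1085/r² = 0 ⇒ r³ = 1085/(2π), so r ≈ 5.5687 and h = 2r ≈ 11.1373.
S''(r) = 4π + 4·1085/r³ > 0, so this is the minimum; S ≈ 584.5222.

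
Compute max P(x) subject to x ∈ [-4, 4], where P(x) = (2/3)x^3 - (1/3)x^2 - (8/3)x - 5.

The derivative is 2x^2 - (2/3)x - 8/3, which vanishes at x = -1 and x = 4/3.
Candidates: P(-4) = -127/3, P(-1) = -10/3, P(4/3) = -613/81, P(4) = 65/3.
The maximum over the interval is 65/3, attained at x = 4.

65/3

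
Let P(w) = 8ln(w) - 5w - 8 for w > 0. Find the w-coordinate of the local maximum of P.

8/5

P'(w) = 8/w − 5 = 0 gives w = 8/5.
P''(w) = -8/w², which is negative for w > 0, so this is a local maximum.
P(8/5) = 8·ln(8/5) - 8 - 8 ≈ -12.2400.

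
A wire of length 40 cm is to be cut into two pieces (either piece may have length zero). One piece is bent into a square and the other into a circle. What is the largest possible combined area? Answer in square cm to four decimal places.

Let x be the length used for the square. Square side x/4; circle radius (40−x)/(2π).
A(x) = (x/4)² + π·((40−x)/(2π))² = x²/16 + (40−x)²/(4π) for 0 ≤ x ≤ 40. A'(x) = x/8 − (40−x)/(2π) = 0 gives x = 4·40/(π+4) ≈ 22.4040.
A'' > 0, so the interior critical point is a minimum; the maximum is at an endpoint. A(0) = 127.3240 and A(40) = 100.0000, so the largest area is 127.3240.

127.3240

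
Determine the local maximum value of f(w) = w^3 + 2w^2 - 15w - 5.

f'(w) = 3w^2 + 4w - 15 = 0 at w = -3, 5/3.
Since f''(w) = 6w + 4, we get f''(-3) = -14 < 0 ⇒ local maximum; f''(5/3) = 14 > 0 ⇒ local minimum.
The local maximum is f(-3) = 31.

31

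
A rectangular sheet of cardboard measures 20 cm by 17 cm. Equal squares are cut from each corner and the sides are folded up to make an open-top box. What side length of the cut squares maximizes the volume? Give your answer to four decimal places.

3.0531

With cut size x, the volume is V(x) = x(20 − 2x)(17 − 2x) for 0 < x < 8.5.
V'(x) = 12x^2 − 148x + 340. Setting V'(x) = 0 gives x ≈ 3.0531 (the root in (0, 8.5)).
V''(x) = 24x − 148 is negative there, so this is the maximum; V ≈ 462.1059.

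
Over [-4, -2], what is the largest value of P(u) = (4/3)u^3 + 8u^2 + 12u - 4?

Differentiating, P'(u) = 4u^2 + 16u + 12; whose only zero in [-4, -2] is u = -3.
Compare values at every candidate in [-4, -2]: P(-4) = -28/3,  P(-3) = -4,  P(-2) = -20/3.
The maximum over the interval is -4, attained at u = -3.

-4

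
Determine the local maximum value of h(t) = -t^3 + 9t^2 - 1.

107

Critical points: h'(t) = -3t^2 + 18t vanishes at t = 0, 6.
Second-derivative test with h''(t) = -6t + 18: h''(0) = 18 > 0 ⇒ local minimum; h''(6) = -18 < 0 ⇒ local maximum.
The local maximum is h(6) = 107.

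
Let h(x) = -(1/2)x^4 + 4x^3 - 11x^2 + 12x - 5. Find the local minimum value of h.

-1

Critical points: h'(x) = -2x^3 + 12x^2 - 22x + 12 vanishes at x = 1, 2, 3.
h''(x) = -6x^2 + 24x - 22. h''(1) = -4 < 0 ⇒ local maximum; h''(2) = 2 > 0 ⇒ local minimum; h''(3) = -4 < 0 ⇒ local maximum.
Thus h has its local minimum at x = 2, with value -1.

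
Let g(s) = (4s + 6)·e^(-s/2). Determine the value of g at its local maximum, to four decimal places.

By the product rule, g'(s) = (-2s + 1)·e^(-s/2). Since e^(-s/2) > 0, the only critical point is s = 1/2.
g''(1/2) has the same sign as -2 < 0, so this is a local maximum.
g(1/2) = (8)·e^(-1/4) ≈ 6.2304.

6.2304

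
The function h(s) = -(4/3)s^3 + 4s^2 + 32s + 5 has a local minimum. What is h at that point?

-97/3

h'(s) = -4s^2 + 8s + 32 = 0 at s = -2, 4.
Second-derivative test with h''(s) = -8s + 8: h''(-2) = 24 > 0 ⇒ local minimum; h''(4) = -24 < 0 ⇒ local maximum.
The local minimum is h(-2) = -97/3.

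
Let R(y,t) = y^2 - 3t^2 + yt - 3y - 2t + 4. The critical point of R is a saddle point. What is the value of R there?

23/13

∂R/∂y = 2y + t - 3 = 0 and ∂R/∂t = y - 6t - 2 = 0, so (y, t) = (20/13, -1/13).
The Hessian has R_{yy} = 2, R_{tt} = -6, R_{yt} = 1, giving D = -13 < 0, so the point is a saddle point.
R(20/13, -1/13) = 23/13.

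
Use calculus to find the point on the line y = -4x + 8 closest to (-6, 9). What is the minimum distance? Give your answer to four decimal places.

5.5783

Minimize D(x)^2 = (x + 6)^2 + (-4x - 1)^2.
d/dx[D^2] = 2(x + 6) + 2·(-4)·(-4x - 1) = 0 ⇒ x = -10/17.
Then y = 176/17 and the distance is √(529/17) ≈ 5.5783.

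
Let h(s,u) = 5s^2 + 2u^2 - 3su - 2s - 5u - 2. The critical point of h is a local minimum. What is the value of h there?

∂h/∂s = 10s - 3u - 2 = 0 and ∂h/∂u = -3s + 4u - 5 = 0, so (s, u) = (23/31, 56/31).
The Hessian has h_{ss} = 10, h_{uu} = 4, h_{su} = -3, giving D = 31 > 0 with h_{ss} > 0, so the point is a local minimum.
h(23/31, 56/31) = -225/31.

-225/31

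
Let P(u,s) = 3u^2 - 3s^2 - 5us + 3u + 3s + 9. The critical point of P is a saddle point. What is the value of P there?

∂P/∂u = 6u - 5s + 3 = 0 and ∂P/∂s = -5u - 6s + 3 = 0, so (u, s) = (-3/61, 33/61).
The Hessian has P_{uu} = 6, P_{ss} = -6, P_{us} = -5, giving D = -61 < 0, so the point is a saddle point.
P(-3/61, 33/61) = 594/61.

594/61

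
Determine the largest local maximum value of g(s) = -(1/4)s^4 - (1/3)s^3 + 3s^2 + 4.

g'(s) = -s^3 - s^2 + 6s = 0 at s = -3, 0, 2.
Second-derivative test with g''(s) = -3s^2 - 2s + 6: g''(-3) = -15 < 0 ⇒ local maximum; g''(0) = 6 > 0 ⇒ local minimum; g''(2) = -10 < 0 ⇒ local maximum.
Thus g has its largest local maximum at s = -3, with value 79/4.

79/4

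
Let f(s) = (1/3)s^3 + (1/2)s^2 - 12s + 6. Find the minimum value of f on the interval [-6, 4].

-33/2

The derivative is s^2 + s - 12, which vanishes at s = -4 and s = 3.
Compare values at every candidate in [-6, 4]: f(-6) = 24; f(-4) = 122/3; f(3) = -33/2; f(4) = -38/3.
The minimum over the interval is -33/2, attained at s = 3.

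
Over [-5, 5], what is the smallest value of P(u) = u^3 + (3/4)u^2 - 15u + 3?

The derivative is 3u^2 + (3/2)u - 15, which vanishes at u = -5/2 and u = 2.
Compare values at every candidate in [-5, 5]: P(-5) = -113/4,  P(-5/2) = 473/16,  P(2) = -16,  P(5) = 287/4.
Hence the absolute minimum is -113/4 at u = -5.

-113/4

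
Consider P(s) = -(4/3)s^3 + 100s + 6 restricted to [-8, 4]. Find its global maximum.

962/3

P'(s) = -4s^2 + 100, whose only zero in [-8, 4] is s = -5.
Evaluating at the critical points and endpoints: P(-8) = -334/3, P(-5) = -982/3, P(4) = 962/3.
Hence the absolute maximum is 962/3 at s = 4.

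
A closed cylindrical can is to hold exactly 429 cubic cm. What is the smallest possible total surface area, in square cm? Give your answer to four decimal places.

With radius r and height h, πr²h = 429 so h = 429/(πr²), and S(r) = 2πr² + 2πrh = 2πr² + 2·429/r.
S'(r) = 4πr − 2·429/r² = 0 ⇒ r³ = 429/(2π), so r ≈ 4.0872 and h = 2r ≈ 8.1744.
S''(r) = 4π + 4·429/r³ > 0, so this is the minimum; S ≈ 314.8856.

314.8856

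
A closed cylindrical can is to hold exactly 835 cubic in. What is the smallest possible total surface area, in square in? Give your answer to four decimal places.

490.8764

With radius r and height h, πr²h = 835 so h = 835/(πr²), and S(r) = 2πr² + 2πrh = 2πr² + 2·835/r.
S'(r) = 4πr − 2·835/r² = 0 ⇒ r³ = 835/(2π), so r ≈ 5.1031 and h = 2r ≈ 10.2062.
S''(r) = 4π + 4·835/r³ > 0, so this is the minimum; S ≈ 490.8764.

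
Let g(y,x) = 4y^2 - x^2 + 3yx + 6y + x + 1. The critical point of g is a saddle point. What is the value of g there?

-1

∂g/∂y = 8y + 3x + 6 = 0 and ∂g/∂x = 3y - 2x + 1 = 0, so (y, x) = (-3/5, -2/5).
The Hessian has g_{yy} = 8, g_{xx} = -2, g_{yx} = 3, giving D = -25 < 0, so the point is a saddle point.
g(-3/5, -2/5) = -1.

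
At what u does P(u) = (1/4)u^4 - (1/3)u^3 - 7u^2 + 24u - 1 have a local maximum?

P'(u) = u^3 - u^2 - 14u + 24. Setting P'(u) = 0 gives u ∈ {-4, 2, 3}.
P''(u) = 3u^2 - 2u - 14. P''(-4) = 42 > 0 ⇒ local minimum; P''(2) = -6 < 0 ⇒ local maximum; P''(3) = 7 > 0 ⇒ local minimum.
The local maximum is P(2) = 61/3.

2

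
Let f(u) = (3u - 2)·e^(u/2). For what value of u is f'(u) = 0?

-4/3

Differentiating with the product rule gives f'(u) = ((3/2)u + 2)·e^(u/2). Since e^(u/2) > 0, the only critical point is u = -4/3.
f''(-4/3) has the same sign as 3/2 > 0, so this is a local minimum.
f(-4/3) = (-6)·e^(-2/3) ≈ -3.0805.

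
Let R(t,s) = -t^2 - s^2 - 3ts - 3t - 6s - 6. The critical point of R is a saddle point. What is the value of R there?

∂R/∂t = -2t - 3s - 3 = 0 and ∂R/∂s = -3t - 2s - 6 = 0, so (t, s) = (-12/5, 3/5).
The Hessian has R_{tt} = -2, R_{ss} = -2, R_{ts} = -3, giving D = -5 < 0, so the point is a saddle point.
R(-12/5, 3/5) = -21/5.

-21/5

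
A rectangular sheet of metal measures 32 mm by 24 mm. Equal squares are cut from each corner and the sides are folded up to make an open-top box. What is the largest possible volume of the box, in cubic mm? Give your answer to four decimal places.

1552.5389

With cut size x, the volume is V(x) = x(32 − 2x)(24 − 2x) for 0 < x < 12.
V'(x) = 12x^2 − 224x + 768. Setting V'(x) = 0 gives x ≈ 4.5259 (the root in (0, 12)).
V''(x) = 24x − 224 is negative there, so this is the maximum; V ≈ 1552.5389.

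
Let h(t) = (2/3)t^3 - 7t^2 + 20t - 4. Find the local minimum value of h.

13/3

h'(t) = 2t^2 - 14t + 20 = 0 at t = 2, 5.
h''(t) = 4t - 14. h''(2) = -6 < 0 ⇒ local maximum; h''(5) = 6 > 0 ⇒ local minimum.
Thus h has its local minimum at t = 5, with value 13/3.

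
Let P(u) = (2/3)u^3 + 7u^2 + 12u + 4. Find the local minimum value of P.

-5/3

Critical points: P'(u) = 2u^2 + 14u + 12 vanishes at u = -6, -1.
Second-derivative test with P''(u) = 4u + 14: P''(-6) = -10 < 0 ⇒ local maximum; P''(-1) = 10 > 0 ⇒ local minimum.
Thus P has its local minimum at u = -1, with value -5/3.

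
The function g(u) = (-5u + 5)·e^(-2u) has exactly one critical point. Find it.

3/2

Differentiating with the product rule gives g'(u) = (10u - 15)·e^(-2u). Since e^(-2u) > 0, the only critical point is u = 3/2.
g''(3/2) has the same sign as 10 > 0, so this is a local minimum.
g(3/2) = (-5/2)·e^(-3) ≈ -0.1245.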